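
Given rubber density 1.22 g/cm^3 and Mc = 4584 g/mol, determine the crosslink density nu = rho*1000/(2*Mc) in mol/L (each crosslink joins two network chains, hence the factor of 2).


nu = rho * 1000 / (2 * Mc)
nu = 1.22 * 1000 / (2 * 4584)
nu = 1220.0 / 9168
nu = 0.1331 mol/L

0.1331 mol/L


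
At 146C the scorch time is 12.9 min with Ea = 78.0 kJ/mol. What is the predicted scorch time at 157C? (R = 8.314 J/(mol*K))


Convert temperatures: T1 = 146 + 273.15 = 419.15 K, T2 = 157 + 273.15 = 430.15 K
ts2_new = 12.9 * exp(78000 / 8.314 * (1/430.15 - 1/419.15))
1/T2 - 1/T1 = -6.1010e-05
ts2_new = 7.28 min

7.28 min


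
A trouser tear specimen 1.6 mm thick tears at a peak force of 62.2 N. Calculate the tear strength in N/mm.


Tear strength = force / thickness
= 62.2 / 1.6
= 38.88 N/mm

38.88 N/mm


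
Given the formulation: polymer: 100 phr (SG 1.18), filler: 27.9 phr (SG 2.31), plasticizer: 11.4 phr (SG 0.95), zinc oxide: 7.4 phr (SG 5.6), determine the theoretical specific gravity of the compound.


Sum of weights = 146.7
Volume contributions:
  polymer: 100/1.18 = 84.7458
  filler: 27.9/2.31 = 12.0779
  plasticizer: 11.4/0.95 = 12.0000
  zinc oxide: 7.4/5.6 = 1.3214
Sum of volumes = 110.1451
SG = 146.7 / 110.1451 = 1.332

SG = 1.332


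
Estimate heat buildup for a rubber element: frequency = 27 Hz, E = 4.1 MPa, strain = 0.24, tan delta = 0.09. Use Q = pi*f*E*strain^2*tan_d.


Q = pi * f * E * strain^2 * tan_d
= pi * 27 * 4.1 * 0.24^2 * 0.09
= pi * 27 * 4.1 * 0.0576 * 0.09
= 1.8029

Q = 1.8029


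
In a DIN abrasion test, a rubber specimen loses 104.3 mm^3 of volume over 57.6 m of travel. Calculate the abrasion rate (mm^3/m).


Rate = volume_loss / distance
= 104.3 / 57.6
= 1.811 mm^3/m

1.811 mm^3/m


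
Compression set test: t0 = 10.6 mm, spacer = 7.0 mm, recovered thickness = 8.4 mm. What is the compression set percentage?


CS = (t0 - recovered) / (t0 - ts) * 100
= (10.6 - 8.4) / (10.6 - 7.0) * 100
= 2.2 / 3.6 * 100
= 61.1%

61.1%


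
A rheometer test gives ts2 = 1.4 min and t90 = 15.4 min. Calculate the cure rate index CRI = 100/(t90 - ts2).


CRI = 100 / (t90 - ts2)
= 100 / (15.4 - 1.4)
= 100 / 14.0
= 7.14 min^-1

7.14 min^-1


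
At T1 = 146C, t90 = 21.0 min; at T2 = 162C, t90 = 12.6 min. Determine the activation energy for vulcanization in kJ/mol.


T1 = 419.15 K, T2 = 435.15 K
1/T1 - 1/T2 = 8.7723e-05
ln(t1/t2) = ln(21.0/12.6) = 0.5108
Ea = 8.314 * 0.5108 / 8.7723e-05 = 48414.0227 J/mol
Ea = 48.41 kJ/mol

48.41 kJ/mol


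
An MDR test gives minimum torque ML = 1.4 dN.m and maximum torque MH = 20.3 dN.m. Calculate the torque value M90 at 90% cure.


M90 = ML + 0.9 * (MH - ML)
M90 = 1.4 + 0.9 * (20.3 - 1.4)
M90 = 1.4 + 0.9 * 18.9
M90 = 18.41 dN.m

18.41 dN.m


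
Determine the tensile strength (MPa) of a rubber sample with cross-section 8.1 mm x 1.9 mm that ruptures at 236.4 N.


Area = width * thickness = 8.1 * 1.9 = 15.39 mm^2
TS = force / area = 236.4 / 15.39 = 15.36 MPa

15.36 MPa


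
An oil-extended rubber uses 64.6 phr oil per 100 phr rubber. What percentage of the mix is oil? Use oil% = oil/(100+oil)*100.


Oil % = oil / (100 + oil) * 100
= 64.6 / (100 + 64.6) * 100
= 64.6 / 164.6 * 100
= 39.25%

39.25%


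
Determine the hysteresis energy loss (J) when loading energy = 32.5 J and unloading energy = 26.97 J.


Hysteresis loss = loading - unloading
= 32.5 - 26.97
= 5.53 J

5.53 J


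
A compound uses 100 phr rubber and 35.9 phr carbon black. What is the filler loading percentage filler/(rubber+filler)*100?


Filler % = filler / (rubber + filler) * 100
= 35.9 / (100 + 35.9) * 100
= 35.9 / 135.9 * 100
= 26.42%

26.42%


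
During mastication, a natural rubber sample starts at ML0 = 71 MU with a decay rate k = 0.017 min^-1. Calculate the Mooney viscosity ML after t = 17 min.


ML = ML0 * exp(-k * t)
ML = 71 * exp(-0.017 * 17)
ML = 71 * 0.7490
ML = 53.18 MU

53.18 MU


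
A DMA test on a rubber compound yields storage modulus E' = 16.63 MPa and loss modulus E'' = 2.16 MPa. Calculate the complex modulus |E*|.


|E*| = sqrt(E'^2 + E''^2)
= sqrt(16.63^2 + 2.16^2)
= sqrt(276.5569 + 4.6656)
= 16.77 MPa

16.77 MPa


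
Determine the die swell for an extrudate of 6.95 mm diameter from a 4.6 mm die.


Die swell ratio = D_extrudate / D_die
= 6.95 / 4.6
= 1.511

Die swell = 1.511


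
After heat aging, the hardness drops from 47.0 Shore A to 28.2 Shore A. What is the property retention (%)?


Retention = aged / original * 100
= 28.2 / 47.0 * 100
= 60.0%

60.0%


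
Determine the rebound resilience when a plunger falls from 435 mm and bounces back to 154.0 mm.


Resilience = h_rebound / h_drop * 100
= 154.0 / 435 * 100
= 35.4%

35.4%


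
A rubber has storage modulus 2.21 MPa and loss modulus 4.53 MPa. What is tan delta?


tan delta = E'' / E'
= 4.53 / 2.21
= 2.0498

tan delta = 2.0498


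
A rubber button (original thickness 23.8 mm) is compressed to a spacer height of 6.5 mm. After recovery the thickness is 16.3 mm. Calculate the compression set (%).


CS = (t0 - recovered) / (t0 - ts) * 100
= (23.8 - 16.3) / (23.8 - 6.5) * 100
= 7.5 / 17.3 * 100
= 43.4%

43.4%


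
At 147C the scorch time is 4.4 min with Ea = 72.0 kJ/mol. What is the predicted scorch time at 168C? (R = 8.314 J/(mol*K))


Convert temperatures: T1 = 147 + 273.15 = 420.15 K, T2 = 168 + 273.15 = 441.15 K
ts2_new = 4.4 * exp(72000 / 8.314 * (1/441.15 - 1/420.15))
1/T2 - 1/T1 = -1.1330e-04
ts2_new = 1.65 min

1.65 min


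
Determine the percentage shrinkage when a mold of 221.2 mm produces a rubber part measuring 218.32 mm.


Shrinkage = (mold - part) / mold * 100
= (221.2 - 218.32) / 221.2 * 100
= 2.88 / 221.2 * 100
= 1.3%

1.3%


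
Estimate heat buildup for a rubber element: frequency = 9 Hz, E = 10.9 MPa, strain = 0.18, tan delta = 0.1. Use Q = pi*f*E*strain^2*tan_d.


Q = pi * f * E * strain^2 * tan_d
= pi * 9 * 10.9 * 0.18^2 * 0.1
= pi * 9 * 10.9 * 0.0324 * 0.1
= 0.9985

Q = 0.9985


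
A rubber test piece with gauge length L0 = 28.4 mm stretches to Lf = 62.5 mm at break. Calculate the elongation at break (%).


Elongation = (Lf - L0) / L0 * 100
= (62.5 - 28.4) / 28.4 * 100
= 34.1 / 28.4 * 100
= 120.1%

120.1%


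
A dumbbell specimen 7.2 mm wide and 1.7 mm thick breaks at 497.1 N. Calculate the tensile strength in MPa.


Area = width * thickness = 7.2 * 1.7 = 12.24 mm^2
TS = force / area = 497.1 / 12.24 = 40.61 MPa

40.61 MPa


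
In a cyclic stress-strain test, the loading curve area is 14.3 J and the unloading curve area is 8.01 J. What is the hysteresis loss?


Hysteresis loss = loading - unloading
= 14.3 - 8.01
= 6.29 J

6.29 J


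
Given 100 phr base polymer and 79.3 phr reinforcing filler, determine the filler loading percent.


Filler % = filler / (rubber + filler) * 100
= 79.3 / (100 + 79.3) * 100
= 79.3 / 179.3 * 100
= 44.23%

44.23%


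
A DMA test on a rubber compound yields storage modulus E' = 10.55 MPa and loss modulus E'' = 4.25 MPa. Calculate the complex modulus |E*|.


|E*| = sqrt(E'^2 + E''^2)
= sqrt(10.55^2 + 4.25^2)
= sqrt(111.3025 + 18.0625)
= 11.374 MPa

11.374 MPa


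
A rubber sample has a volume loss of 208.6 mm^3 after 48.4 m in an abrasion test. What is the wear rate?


Rate = volume_loss / distance
= 208.6 / 48.4
= 4.31 mm^3/m

4.31 mm^3/m


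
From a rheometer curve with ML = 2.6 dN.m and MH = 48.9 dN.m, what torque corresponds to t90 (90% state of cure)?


M90 = ML + 0.9 * (MH - ML)
M90 = 2.6 + 0.9 * (48.9 - 2.6)
M90 = 2.6 + 0.9 * 46.3
M90 = 44.27 dN.m

44.27 dN.m


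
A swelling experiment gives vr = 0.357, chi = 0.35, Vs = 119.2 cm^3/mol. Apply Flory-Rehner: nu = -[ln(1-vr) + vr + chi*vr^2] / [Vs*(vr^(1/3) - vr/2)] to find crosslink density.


ln(1 - vr) = ln(1 - 0.357) = -0.4416
Numerator = -((-0.4416) + 0.357 + 0.35 * 0.357^2) = 0.0400
Denominator = 119.2 * (0.357^(1/3) - 0.357/2) = 63.2829
nu = 0.0400 / 63.2829 = 6.3214e-04 mol/cm^3

6.3214e-04 mol/cm^3


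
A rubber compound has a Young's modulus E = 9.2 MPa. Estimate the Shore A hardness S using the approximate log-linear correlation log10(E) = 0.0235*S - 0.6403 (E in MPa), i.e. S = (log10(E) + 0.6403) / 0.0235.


log10(E) = 0.0235*S - 0.6403  =>  S = (log10(E) + 0.6403) / 0.0235
log10(9.2) = 0.963788
S = (0.963788 + 0.6403) / 0.0235 = 1.604088 / 0.0235
S = 68.3

Shore A = 68.3


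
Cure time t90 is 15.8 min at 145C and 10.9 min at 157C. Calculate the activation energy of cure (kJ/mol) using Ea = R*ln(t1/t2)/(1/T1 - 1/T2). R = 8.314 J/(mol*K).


T1 = 418.15 K, T2 = 430.15 K
1/T1 - 1/T2 = 6.6716e-05
ln(t1/t2) = ln(15.8/10.9) = 0.3712
Ea = 8.314 * 0.3712 / 6.6716e-05 = 46264.0802 J/mol
Ea = 46.26 kJ/mol

46.26 kJ/mol


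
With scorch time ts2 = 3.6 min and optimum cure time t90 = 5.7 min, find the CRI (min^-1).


CRI = 100 / (t90 - ts2)
= 100 / (5.7 - 3.6)
= 100 / 2.1
= 47.62 min^-1

47.62 min^-1


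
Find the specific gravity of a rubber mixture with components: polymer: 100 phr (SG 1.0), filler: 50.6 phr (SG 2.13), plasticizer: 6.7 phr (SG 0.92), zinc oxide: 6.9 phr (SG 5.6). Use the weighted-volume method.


Sum of weights = 164.2
Volume contributions:
  polymer: 100/1.0 = 100.0000
  filler: 50.6/2.13 = 23.7559
  plasticizer: 6.7/0.92 = 7.2826
  zinc oxide: 6.9/5.6 = 1.2321
Sum of volumes = 132.2706
SG = 164.2 / 132.2706 = 1.241

SG = 1.241


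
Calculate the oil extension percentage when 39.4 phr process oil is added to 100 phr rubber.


Oil % = oil / (100 + oil) * 100
= 39.4 / (100 + 39.4) * 100
= 39.4 / 139.4 * 100
= 28.26%

28.26%


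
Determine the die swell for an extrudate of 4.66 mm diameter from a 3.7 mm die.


Die swell ratio = D_extrudate / D_die
= 4.66 / 3.7
= 1.259

Die swell = 1.259


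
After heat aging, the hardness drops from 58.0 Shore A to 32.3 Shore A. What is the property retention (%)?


Retention = aged / original * 100
= 32.3 / 58.0 * 100
= 55.7%

55.7%


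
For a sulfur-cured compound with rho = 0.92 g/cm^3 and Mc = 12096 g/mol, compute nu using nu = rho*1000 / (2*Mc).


nu = rho * 1000 / (2 * Mc)
nu = 0.92 * 1000 / (2 * 12096)
nu = 920.0 / 24192
nu = 0.0380 mol/L

0.0380 mol/L


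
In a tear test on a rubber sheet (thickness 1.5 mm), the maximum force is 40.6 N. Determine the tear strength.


Tear strength = force / thickness
= 40.6 / 1.5
= 27.07 N/mm

27.07 N/mm


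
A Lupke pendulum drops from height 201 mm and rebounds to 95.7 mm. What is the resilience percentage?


Resilience = h_rebound / h_drop * 100
= 95.7 / 201 * 100
= 47.6%

47.6%


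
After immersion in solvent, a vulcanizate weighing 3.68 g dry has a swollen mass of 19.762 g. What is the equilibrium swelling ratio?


Q = W_swollen / W_dry
Q = 19.762 / 3.68
Q = 5.37

Q = 5.37


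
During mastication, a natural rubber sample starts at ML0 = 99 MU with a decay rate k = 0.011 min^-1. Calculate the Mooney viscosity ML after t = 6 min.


ML = ML0 * exp(-k * t)
ML = 99 * exp(-0.011 * 6)
ML = 99 * 0.9361
ML = 92.68 MU

92.68 MU


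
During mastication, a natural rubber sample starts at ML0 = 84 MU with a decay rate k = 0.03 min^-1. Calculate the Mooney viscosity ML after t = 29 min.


ML = ML0 * exp(-k * t)
ML = 84 * exp(-0.03 * 29)
ML = 84 * 0.4190
ML = 35.19 MU

35.19 MU


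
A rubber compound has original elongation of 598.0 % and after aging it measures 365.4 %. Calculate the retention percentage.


Retention = aged / original * 100
= 365.4 / 598.0 * 100
= 61.1%

61.1%


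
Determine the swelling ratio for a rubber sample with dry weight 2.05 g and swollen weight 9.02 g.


Q = W_swollen / W_dry
Q = 9.02 / 2.05
Q = 4.4

Q = 4.4


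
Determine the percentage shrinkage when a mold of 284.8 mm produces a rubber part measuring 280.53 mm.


Shrinkage = (mold - part) / mold * 100
= (284.8 - 280.53) / 284.8 * 100
= 4.27 / 284.8 * 100
= 1.5%

1.5%


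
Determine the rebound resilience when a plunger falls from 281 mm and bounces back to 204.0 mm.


Resilience = h_rebound / h_drop * 100
= 204.0 / 281 * 100
= 72.6%

72.6%


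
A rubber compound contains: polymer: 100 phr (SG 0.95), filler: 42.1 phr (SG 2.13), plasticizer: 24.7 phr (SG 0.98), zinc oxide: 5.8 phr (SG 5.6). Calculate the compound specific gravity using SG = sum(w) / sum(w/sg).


Sum of weights = 172.6
Volume contributions:
  polymer: 100/0.95 = 105.2632
  filler: 42.1/2.13 = 19.7653
  plasticizer: 24.7/0.98 = 25.2041
  zinc oxide: 5.8/5.6 = 1.0357
Sum of volumes = 151.2682
SG = 172.6 / 151.2682 = 1.141

SG = 1.141


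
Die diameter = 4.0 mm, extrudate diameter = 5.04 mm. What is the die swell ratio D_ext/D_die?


Die swell ratio = D_extrudate / D_die
= 5.04 / 4.0
= 1.26

Die swell = 1.26


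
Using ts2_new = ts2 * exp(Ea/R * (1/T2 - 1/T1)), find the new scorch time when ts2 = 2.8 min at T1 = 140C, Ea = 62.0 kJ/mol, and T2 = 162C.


Convert temperatures: T1 = 140 + 273.15 = 413.15 K, T2 = 162 + 273.15 = 435.15 K
ts2_new = 2.8 * exp(62000 / 8.314 * (1/435.15 - 1/413.15))
1/T2 - 1/T1 = -1.2237e-04
ts2_new = 1.12 min

1.12 min


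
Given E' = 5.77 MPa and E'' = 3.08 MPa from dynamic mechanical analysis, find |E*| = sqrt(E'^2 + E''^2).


|E*| = sqrt(E'^2 + E''^2)
= sqrt(5.77^2 + 3.08^2)
= sqrt(33.2929 + 9.4864)
= 6.541 MPa

6.541 MPa


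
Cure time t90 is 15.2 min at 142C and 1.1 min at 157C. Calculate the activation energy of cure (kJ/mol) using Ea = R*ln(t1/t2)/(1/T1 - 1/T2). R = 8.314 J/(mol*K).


T1 = 415.15 K, T2 = 430.15 K
1/T1 - 1/T2 = 8.3997e-05
ln(t1/t2) = ln(15.2/1.1) = 2.6260
Ea = 8.314 * 2.6260 / 8.3997e-05 = 259917.7942 J/mol
Ea = 259.92 kJ/mol

259.92 kJ/mol


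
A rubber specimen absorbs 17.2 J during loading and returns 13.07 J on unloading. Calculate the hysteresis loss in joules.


Hysteresis loss = loading - unloading
= 17.2 - 13.07
= 4.13 J

4.13 J


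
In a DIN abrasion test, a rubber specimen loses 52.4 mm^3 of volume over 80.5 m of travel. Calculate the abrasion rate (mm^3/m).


Rate = volume_loss / distance
= 52.4 / 80.5
= 0.651 mm^3/m

0.651 mm^3/m


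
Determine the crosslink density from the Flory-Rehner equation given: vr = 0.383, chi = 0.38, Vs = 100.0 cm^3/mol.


ln(1 - vr) = ln(1 - 0.383) = -0.4829
Numerator = -((-0.4829) + 0.383 + 0.38 * 0.383^2) = 0.0441
Denominator = 100.0 * (0.383^(1/3) - 0.383/2) = 53.4717
nu = 0.0441 / 53.4717 = 8.2557e-04 mol/cm^3

8.2557e-04 mol/cm^3


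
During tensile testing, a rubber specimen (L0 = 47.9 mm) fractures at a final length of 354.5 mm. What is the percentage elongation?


Elongation = (Lf - L0) / L0 * 100
= (354.5 - 47.9) / 47.9 * 100
= 306.6 / 47.9 * 100
= 640.1%

640.1%


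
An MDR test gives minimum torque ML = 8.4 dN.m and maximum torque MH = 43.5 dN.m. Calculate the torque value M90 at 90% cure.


M90 = ML + 0.9 * (MH - ML)
M90 = 8.4 + 0.9 * (43.5 - 8.4)
M90 = 8.4 + 0.9 * 35.1
M90 = 39.99 dN.m

39.99 dN.m


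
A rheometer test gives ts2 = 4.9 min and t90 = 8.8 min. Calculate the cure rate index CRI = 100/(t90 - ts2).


CRI = 100 / (t90 - ts2)
= 100 / (8.8 - 4.9)
= 100 / 3.9
= 25.64 min^-1

25.64 min^-1


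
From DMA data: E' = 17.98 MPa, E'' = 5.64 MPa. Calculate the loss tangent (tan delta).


tan delta = E'' / E'
= 5.64 / 17.98
= 0.3137

tan delta = 0.3137


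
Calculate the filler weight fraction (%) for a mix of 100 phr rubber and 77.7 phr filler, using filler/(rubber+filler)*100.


Filler % = filler / (rubber + filler) * 100
= 77.7 / (100 + 77.7) * 100
= 77.7 / 177.7 * 100
= 43.73%

43.73%


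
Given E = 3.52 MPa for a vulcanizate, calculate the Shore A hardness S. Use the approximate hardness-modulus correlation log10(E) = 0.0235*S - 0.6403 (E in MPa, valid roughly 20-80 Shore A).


log10(E) = 0.0235*S - 0.6403  =>  S = (log10(E) + 0.6403) / 0.0235
log10(3.52) = 0.546543
S = (0.546543 + 0.6403) / 0.0235 = 1.186843 / 0.0235
S = 50.5

Shore A = 50.5


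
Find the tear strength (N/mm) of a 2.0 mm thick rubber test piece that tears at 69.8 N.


Tear strength = force / thickness
= 69.8 / 2.0
= 34.9 N/mm

34.9 N/mm


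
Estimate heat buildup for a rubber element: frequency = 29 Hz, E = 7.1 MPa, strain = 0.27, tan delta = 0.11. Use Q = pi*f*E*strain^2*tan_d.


Q = pi * f * E * strain^2 * tan_d
= pi * 29 * 7.1 * 0.27^2 * 0.11
= pi * 29 * 7.1 * 0.0729 * 0.11
= 5.1871

Q = 5.1871


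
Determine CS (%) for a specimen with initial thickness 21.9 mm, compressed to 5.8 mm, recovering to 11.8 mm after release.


CS = (t0 - recovered) / (t0 - ts) * 100
= (21.9 - 11.8) / (21.9 - 5.8) * 100
= 10.1 / 16.1 * 100
= 62.7%

62.7%


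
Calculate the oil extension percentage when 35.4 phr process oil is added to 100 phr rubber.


Oil % = oil / (100 + oil) * 100
= 35.4 / (100 + 35.4) * 100
= 35.4 / 135.4 * 100
= 26.14%

26.14%


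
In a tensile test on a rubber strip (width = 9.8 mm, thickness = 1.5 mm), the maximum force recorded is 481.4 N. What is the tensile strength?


Area = width * thickness = 9.8 * 1.5 = 14.7 mm^2
TS = force / area = 481.4 / 14.7 = 32.75 MPa

32.75 MPa


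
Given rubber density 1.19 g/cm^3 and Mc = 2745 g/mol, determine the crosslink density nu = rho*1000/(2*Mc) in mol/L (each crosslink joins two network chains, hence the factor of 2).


nu = rho * 1000 / (2 * Mc)
nu = 1.19 * 1000 / (2 * 2745)
nu = 1190.0 / 5490
nu = 0.2168 mol/L

0.2168 mol/L


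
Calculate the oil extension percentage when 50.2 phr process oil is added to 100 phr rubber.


Oil % = oil / (100 + oil) * 100
= 50.2 / (100 + 50.2) * 100
= 50.2 / 150.2 * 100
= 33.42%

33.42%


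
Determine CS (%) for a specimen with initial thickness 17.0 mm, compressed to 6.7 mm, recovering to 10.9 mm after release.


CS = (t0 - recovered) / (t0 - ts) * 100
= (17.0 - 10.9) / (17.0 - 6.7) * 100
= 6.1 / 10.3 * 100
= 59.2%

59.2%


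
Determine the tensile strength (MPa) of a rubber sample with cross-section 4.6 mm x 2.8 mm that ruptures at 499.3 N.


Area = width * thickness = 4.6 * 2.8 = 12.88 mm^2
TS = force / area = 499.3 / 12.88 = 38.77 MPa

38.77 MPa


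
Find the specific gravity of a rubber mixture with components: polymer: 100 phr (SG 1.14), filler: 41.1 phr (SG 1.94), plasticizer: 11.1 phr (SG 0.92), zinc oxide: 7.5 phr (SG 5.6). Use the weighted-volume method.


Sum of weights = 159.7
Volume contributions:
  polymer: 100/1.14 = 87.7193
  filler: 41.1/1.94 = 21.1856
  plasticizer: 11.1/0.92 = 12.0652
  zinc oxide: 7.5/5.6 = 1.3393
Sum of volumes = 122.3094
SG = 159.7 / 122.3094 = 1.306

SG = 1.306


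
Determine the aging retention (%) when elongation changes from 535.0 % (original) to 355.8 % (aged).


Retention = aged / original * 100
= 355.8 / 535.0 * 100
= 66.5%

66.5%


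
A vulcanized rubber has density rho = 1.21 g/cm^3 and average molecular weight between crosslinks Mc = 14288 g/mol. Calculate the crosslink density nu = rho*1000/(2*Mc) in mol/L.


nu = rho * 1000 / (2 * Mc)
nu = 1.21 * 1000 / (2 * 14288)
nu = 1210.0 / 28576
nu = 0.0423 mol/L

0.0423 mol/L


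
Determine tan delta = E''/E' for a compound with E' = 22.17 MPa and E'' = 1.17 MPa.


tan delta = E'' / E'
= 1.17 / 22.17
= 0.0528

tan delta = 0.0528


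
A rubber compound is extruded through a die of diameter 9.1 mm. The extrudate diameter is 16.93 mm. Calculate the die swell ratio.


Die swell ratio = D_extrudate / D_die
= 16.93 / 9.1
= 1.86

Die swell = 1.86


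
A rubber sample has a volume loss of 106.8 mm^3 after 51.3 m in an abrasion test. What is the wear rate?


Rate = volume_loss / distance
= 106.8 / 51.3
= 2.082 mm^3/m

2.082 mm^3/m


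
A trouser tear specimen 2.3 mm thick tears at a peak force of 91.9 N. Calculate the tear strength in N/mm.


Tear strength = force / thickness
= 91.9 / 2.3
= 39.96 N/mm

39.96 N/mm


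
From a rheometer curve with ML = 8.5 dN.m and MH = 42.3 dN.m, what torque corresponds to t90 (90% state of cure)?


M90 = ML + 0.9 * (MH - ML)
M90 = 8.5 + 0.9 * (42.3 - 8.5)
M90 = 8.5 + 0.9 * 33.8
M90 = 38.92 dN.m

38.92 dN.m


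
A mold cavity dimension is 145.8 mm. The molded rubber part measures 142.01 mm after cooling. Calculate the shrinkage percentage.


Shrinkage = (mold - part) / mold * 100
= (145.8 - 142.01) / 145.8 * 100
= 3.79 / 145.8 * 100
= 2.6%

2.6%


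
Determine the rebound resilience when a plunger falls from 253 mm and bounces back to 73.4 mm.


Resilience = h_rebound / h_drop * 100
= 73.4 / 253 * 100
= 29.0%

29.0%


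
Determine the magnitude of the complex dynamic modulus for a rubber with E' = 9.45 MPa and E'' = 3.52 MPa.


|E*| = sqrt(E'^2 + E''^2)
= sqrt(9.45^2 + 3.52^2)
= sqrt(89.3025 + 12.3904)
= 10.084 MPa

10.084 MPa


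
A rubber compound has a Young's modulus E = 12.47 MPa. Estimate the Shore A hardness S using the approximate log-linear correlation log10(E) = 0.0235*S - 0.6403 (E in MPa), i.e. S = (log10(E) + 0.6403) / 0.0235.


log10(E) = 0.0235*S - 0.6403  =>  S = (log10(E) + 0.6403) / 0.0235
log10(12.47) = 1.095866
S = (1.095866 + 0.6403) / 0.0235 = 1.736166 / 0.0235
S = 73.9

Shore A = 73.9


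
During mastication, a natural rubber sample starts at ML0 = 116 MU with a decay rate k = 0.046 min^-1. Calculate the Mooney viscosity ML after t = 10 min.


ML = ML0 * exp(-k * t)
ML = 116 * exp(-0.046 * 10)
ML = 116 * 0.6313
ML = 73.23 MU

73.23 MU


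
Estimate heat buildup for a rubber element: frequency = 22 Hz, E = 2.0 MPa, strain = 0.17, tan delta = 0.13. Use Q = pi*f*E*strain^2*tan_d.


Q = pi * f * E * strain^2 * tan_d
= pi * 22 * 2.0 * 0.17^2 * 0.13
= pi * 22 * 2.0 * 0.0289 * 0.13
= 0.5193

Q = 0.5193


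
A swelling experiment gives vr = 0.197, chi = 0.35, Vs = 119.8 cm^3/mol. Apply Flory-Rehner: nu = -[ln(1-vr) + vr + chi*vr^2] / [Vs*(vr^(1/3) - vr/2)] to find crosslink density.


ln(1 - vr) = ln(1 - 0.197) = -0.2194
Numerator = -((-0.2194) + 0.197 + 0.35 * 0.197^2) = 0.0088
Denominator = 119.8 * (0.197^(1/3) - 0.197/2) = 57.9071
nu = 0.0088 / 57.9071 = 1.5227e-04 mol/cm^3

1.5227e-04 mol/cm^3


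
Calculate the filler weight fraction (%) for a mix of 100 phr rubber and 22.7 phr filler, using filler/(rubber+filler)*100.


Filler % = filler / (rubber + filler) * 100
= 22.7 / (100 + 22.7) * 100
= 22.7 / 122.7 * 100
= 18.5%

18.5%


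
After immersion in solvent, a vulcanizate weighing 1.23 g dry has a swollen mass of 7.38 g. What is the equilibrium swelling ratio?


Q = W_swollen / W_dry
Q = 7.38 / 1.23
Q = 6.0

Q = 6.0


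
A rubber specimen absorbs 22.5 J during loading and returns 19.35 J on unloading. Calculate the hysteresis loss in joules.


Hysteresis loss = loading - unloading
= 22.5 - 19.35
= 3.15 J

3.15 J


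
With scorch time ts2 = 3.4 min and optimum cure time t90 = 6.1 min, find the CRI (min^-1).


CRI = 100 / (t90 - ts2)
= 100 / (6.1 - 3.4)
= 100 / 2.7
= 37.04 min^-1

37.04 min^-1


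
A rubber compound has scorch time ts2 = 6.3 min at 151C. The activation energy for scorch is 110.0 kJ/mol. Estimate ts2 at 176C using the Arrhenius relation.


Convert temperatures: T1 = 151 + 273.15 = 424.15 K, T2 = 176 + 273.15 = 449.15 K
ts2_new = 6.3 * exp(110000 / 8.314 * (1/449.15 - 1/424.15))
1/T2 - 1/T1 = -1.3123e-04
ts2_new = 1.11 min

1.11 min


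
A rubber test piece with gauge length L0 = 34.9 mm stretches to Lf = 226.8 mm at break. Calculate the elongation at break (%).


Elongation = (Lf - L0) / L0 * 100
= (226.8 - 34.9) / 34.9 * 100
= 191.9 / 34.9 * 100
= 549.9%

549.9%


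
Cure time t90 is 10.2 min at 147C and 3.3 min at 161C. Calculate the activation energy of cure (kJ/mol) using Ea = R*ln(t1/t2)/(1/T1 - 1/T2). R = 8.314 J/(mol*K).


T1 = 420.15 K, T2 = 434.15 K
1/T1 - 1/T2 = 7.6751e-05
ln(t1/t2) = ln(10.2/3.3) = 1.1285
Ea = 8.314 * 1.1285 / 7.6751e-05 = 122240.2835 J/mol
Ea = 122.24 kJ/mol

122.24 kJ/mol


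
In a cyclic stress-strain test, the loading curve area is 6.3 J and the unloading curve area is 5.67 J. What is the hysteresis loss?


Hysteresis loss = loading - unloading
= 6.3 - 5.67
= 0.63 J

0.63 J


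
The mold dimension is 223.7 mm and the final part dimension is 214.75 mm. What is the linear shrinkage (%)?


Shrinkage = (mold - part) / mold * 100
= (223.7 - 214.75) / 223.7 * 100
= 8.95 / 223.7 * 100
= 4.0%

4.0%


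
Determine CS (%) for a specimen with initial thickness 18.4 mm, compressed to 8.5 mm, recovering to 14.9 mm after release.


CS = (t0 - recovered) / (t0 - ts) * 100
= (18.4 - 14.9) / (18.4 - 8.5) * 100
= 3.5 / 9.9 * 100
= 35.4%

35.4%


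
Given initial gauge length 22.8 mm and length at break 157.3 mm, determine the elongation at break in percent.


Elongation = (Lf - L0) / L0 * 100
= (157.3 - 22.8) / 22.8 * 100
= 134.5 / 22.8 * 100
= 589.9%

589.9%


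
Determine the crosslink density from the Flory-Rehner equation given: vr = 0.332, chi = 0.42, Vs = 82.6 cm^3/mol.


ln(1 - vr) = ln(1 - 0.332) = -0.4035
Numerator = -((-0.4035) + 0.332 + 0.42 * 0.332^2) = 0.0252
Denominator = 82.6 * (0.332^(1/3) - 0.332/2) = 43.4836
nu = 0.0252 / 43.4836 = 5.7891e-04 mol/cm^3

5.7891e-04 mol/cm^3


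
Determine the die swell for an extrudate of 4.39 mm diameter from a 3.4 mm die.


Die swell ratio = D_extrudate / D_die
= 4.39 / 3.4
= 1.291

Die swell = 1.291


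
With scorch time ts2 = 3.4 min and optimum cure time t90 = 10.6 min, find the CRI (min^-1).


CRI = 100 / (t90 - ts2)
= 100 / (10.6 - 3.4)
= 100 / 7.2
= 13.89 min^-1

13.89 min^-1


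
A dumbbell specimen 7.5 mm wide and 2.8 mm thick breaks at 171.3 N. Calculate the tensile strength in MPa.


Area = width * thickness = 7.5 * 2.8 = 21.0 mm^2
TS = force / area = 171.3 / 21.0 = 8.16 MPa

8.16 MPa


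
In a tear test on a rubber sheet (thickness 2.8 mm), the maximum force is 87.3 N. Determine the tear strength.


Tear strength = force / thickness
= 87.3 / 2.8
= 31.18 N/mm

31.18 N/mm


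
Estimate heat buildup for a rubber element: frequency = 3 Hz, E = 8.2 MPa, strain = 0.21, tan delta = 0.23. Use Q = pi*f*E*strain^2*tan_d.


Q = pi * f * E * strain^2 * tan_d
= pi * 3 * 8.2 * 0.21^2 * 0.23
= pi * 3 * 8.2 * 0.0441 * 0.23
= 0.7839

Q = 0.7839


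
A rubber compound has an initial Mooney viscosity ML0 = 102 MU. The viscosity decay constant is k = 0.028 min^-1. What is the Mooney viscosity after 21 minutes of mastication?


ML = ML0 * exp(-k * t)
ML = 102 * exp(-0.028 * 21)
ML = 102 * 0.5554
ML = 56.65 MU

56.65 MU


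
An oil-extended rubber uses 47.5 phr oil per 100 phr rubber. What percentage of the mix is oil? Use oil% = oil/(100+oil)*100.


Oil % = oil / (100 + oil) * 100
= 47.5 / (100 + 47.5) * 100
= 47.5 / 147.5 * 100
= 32.2%

32.2%


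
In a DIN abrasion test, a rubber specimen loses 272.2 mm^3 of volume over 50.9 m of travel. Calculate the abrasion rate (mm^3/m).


Rate = volume_loss / distance
= 272.2 / 50.9
= 5.348 mm^3/m

5.348 mm^3/m


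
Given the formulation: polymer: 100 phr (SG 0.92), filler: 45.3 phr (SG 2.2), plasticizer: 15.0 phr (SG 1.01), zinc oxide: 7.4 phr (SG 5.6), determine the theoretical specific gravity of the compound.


Sum of weights = 167.7
Volume contributions:
  polymer: 100/0.92 = 108.6957
  filler: 45.3/2.2 = 20.5909
  plasticizer: 15.0/1.01 = 14.8515
  zinc oxide: 7.4/5.6 = 1.3214
Sum of volumes = 145.4595
SG = 167.7 / 145.4595 = 1.153

SG = 1.153


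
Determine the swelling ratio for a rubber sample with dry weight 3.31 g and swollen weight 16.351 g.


Q = W_swollen / W_dry
Q = 16.351 / 3.31
Q = 4.94

Q = 4.94


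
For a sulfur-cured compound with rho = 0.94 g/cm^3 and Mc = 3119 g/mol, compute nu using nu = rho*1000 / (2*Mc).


nu = rho * 1000 / (2 * Mc)
nu = 0.94 * 1000 / (2 * 3119)
nu = 940.0 / 6238
nu = 0.1507 mol/L

0.1507 mol/L


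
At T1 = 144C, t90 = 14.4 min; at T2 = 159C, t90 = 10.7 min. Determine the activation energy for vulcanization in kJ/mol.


T1 = 417.15 K, T2 = 432.15 K
1/T1 - 1/T2 = 8.3208e-05
ln(t1/t2) = ln(14.4/10.7) = 0.2970
Ea = 8.314 * 0.2970 / 8.3208e-05 = 29674.2164 J/mol
Ea = 29.67 kJ/mol

29.67 kJ/mol


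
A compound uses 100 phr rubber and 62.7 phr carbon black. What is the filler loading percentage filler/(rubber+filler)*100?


Filler % = filler / (rubber + filler) * 100
= 62.7 / (100 + 62.7) * 100
= 62.7 / 162.7 * 100
= 38.54%

38.54%


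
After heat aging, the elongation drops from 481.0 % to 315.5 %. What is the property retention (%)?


Retention = aged / original * 100
= 315.5 / 481.0 * 100
= 65.6%

65.6%


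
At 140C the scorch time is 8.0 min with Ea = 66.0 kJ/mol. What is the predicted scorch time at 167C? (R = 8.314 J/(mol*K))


Convert temperatures: T1 = 140 + 273.15 = 413.15 K, T2 = 167 + 273.15 = 440.15 K
ts2_new = 8.0 * exp(66000 / 8.314 * (1/440.15 - 1/413.15))
1/T2 - 1/T1 = -1.4848e-04
ts2_new = 2.46 min

2.46 min


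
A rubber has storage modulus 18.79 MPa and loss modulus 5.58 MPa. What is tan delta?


tan delta = E'' / E'
= 5.58 / 18.79
= 0.297

tan delta = 0.297


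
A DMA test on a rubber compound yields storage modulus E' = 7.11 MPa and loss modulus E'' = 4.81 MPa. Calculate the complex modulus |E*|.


|E*| = sqrt(E'^2 + E''^2)
= sqrt(7.11^2 + 4.81^2)
= sqrt(50.5521 + 23.1361)
= 8.584 MPa

8.584 MPa


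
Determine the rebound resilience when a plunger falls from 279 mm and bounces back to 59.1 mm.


Resilience = h_rebound / h_drop * 100
= 59.1 / 279 * 100
= 21.2%

21.2%


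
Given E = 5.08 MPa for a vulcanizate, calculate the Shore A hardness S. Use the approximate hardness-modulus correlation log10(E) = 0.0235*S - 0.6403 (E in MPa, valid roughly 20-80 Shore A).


log10(E) = 0.0235*S - 0.6403  =>  S = (log10(E) + 0.6403) / 0.0235
log10(5.08) = 0.705864
S = (0.705864 + 0.6403) / 0.0235 = 1.346164 / 0.0235
S = 57.3

Shore A = 57.3


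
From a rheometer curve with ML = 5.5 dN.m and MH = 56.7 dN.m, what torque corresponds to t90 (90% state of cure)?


M90 = ML + 0.9 * (MH - ML)
M90 = 5.5 + 0.9 * (56.7 - 5.5)
M90 = 5.5 + 0.9 * 51.2
M90 = 51.58 dN.m

51.58 dN.m


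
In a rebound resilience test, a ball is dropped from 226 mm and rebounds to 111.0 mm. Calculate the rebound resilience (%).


Resilience = h_rebound / h_drop * 100
= 111.0 / 226 * 100
= 49.1%

49.1%


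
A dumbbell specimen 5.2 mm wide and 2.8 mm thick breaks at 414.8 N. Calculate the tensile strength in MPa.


Area = width * thickness = 5.2 * 2.8 = 14.56 mm^2
TS = force / area = 414.8 / 14.56 = 28.49 MPa

28.49 MPa


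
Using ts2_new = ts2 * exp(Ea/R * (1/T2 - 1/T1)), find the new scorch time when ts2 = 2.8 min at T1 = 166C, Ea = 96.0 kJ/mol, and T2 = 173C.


Convert temperatures: T1 = 166 + 273.15 = 439.15 K, T2 = 173 + 273.15 = 446.15 K
ts2_new = 2.8 * exp(96000 / 8.314 * (1/446.15 - 1/439.15))
1/T2 - 1/T1 = -3.5728e-05
ts2_new = 1.85 min

1.85 min


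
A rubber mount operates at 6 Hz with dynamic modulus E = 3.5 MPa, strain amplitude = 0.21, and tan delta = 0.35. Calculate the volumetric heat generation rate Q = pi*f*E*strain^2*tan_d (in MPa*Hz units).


Q = pi * f * E * strain^2 * tan_d
= pi * 6 * 3.5 * 0.21^2 * 0.35
= pi * 6 * 3.5 * 0.0441 * 0.35
= 1.0183

Q = 1.0183


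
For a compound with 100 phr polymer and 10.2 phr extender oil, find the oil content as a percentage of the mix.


Oil % = oil / (100 + oil) * 100
= 10.2 / (100 + 10.2) * 100
= 10.2 / 110.2 * 100
= 9.26%

9.26%


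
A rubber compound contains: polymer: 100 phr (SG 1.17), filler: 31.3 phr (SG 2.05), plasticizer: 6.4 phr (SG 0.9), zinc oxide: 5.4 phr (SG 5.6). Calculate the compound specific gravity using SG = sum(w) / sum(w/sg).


Sum of weights = 143.1
Volume contributions:
  polymer: 100/1.17 = 85.4701
  filler: 31.3/2.05 = 15.2683
  plasticizer: 6.4/0.9 = 7.1111
  zinc oxide: 5.4/5.6 = 0.9643
Sum of volumes = 108.8138
SG = 143.1 / 108.8138 = 1.315

SG = 1.315


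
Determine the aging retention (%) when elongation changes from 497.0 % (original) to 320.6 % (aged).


Retention = aged / original * 100
= 320.6 / 497.0 * 100
= 64.5%

64.5%


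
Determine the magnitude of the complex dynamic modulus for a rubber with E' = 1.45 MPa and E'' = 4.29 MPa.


|E*| = sqrt(E'^2 + E''^2)
= sqrt(1.45^2 + 4.29^2)
= sqrt(2.1025 + 18.4041)
= 4.528 MPa

4.528 MPa


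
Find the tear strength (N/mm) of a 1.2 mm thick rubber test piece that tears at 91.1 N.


Tear strength = force / thickness
= 91.1 / 1.2
= 75.92 N/mm

75.92 N/mm


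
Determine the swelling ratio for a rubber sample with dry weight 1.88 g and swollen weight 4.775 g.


Q = W_swollen / W_dry
Q = 4.775 / 1.88
Q = 2.54

Q = 2.54


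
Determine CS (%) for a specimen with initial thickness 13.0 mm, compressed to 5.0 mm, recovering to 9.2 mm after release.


CS = (t0 - recovered) / (t0 - ts) * 100
= (13.0 - 9.2) / (13.0 - 5.0) * 100
= 3.8 / 8.0 * 100
= 47.5%

47.5%


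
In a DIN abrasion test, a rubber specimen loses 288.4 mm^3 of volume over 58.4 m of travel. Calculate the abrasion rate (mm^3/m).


Rate = volume_loss / distance
= 288.4 / 58.4
= 4.938 mm^3/m

4.938 mm^3/m


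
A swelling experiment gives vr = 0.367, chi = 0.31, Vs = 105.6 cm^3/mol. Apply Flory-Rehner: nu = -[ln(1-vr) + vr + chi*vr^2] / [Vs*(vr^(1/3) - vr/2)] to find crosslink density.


ln(1 - vr) = ln(1 - 0.367) = -0.4573
Numerator = -((-0.4573) + 0.367 + 0.31 * 0.367^2) = 0.0485
Denominator = 105.6 * (0.367^(1/3) - 0.367/2) = 56.2278
nu = 0.0485 / 56.2278 = 8.6312e-04 mol/cm^3

8.6312e-04 mol/cm^3


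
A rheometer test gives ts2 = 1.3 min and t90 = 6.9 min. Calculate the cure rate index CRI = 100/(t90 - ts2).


CRI = 100 / (t90 - ts2)
= 100 / (6.9 - 1.3)
= 100 / 5.6
= 17.86 min^-1

17.86 min^-1


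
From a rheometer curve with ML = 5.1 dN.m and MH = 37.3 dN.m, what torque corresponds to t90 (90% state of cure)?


M90 = ML + 0.9 * (MH - ML)
M90 = 5.1 + 0.9 * (37.3 - 5.1)
M90 = 5.1 + 0.9 * 32.2
M90 = 34.08 dN.m

34.08 dN.m


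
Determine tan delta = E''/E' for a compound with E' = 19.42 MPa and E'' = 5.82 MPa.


tan delta = E'' / E'
= 5.82 / 19.42
= 0.2997

tan delta = 0.2997


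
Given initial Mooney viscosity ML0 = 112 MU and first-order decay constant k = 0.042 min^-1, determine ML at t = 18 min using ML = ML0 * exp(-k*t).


ML = ML0 * exp(-k * t)
ML = 112 * exp(-0.042 * 18)
ML = 112 * 0.4695
ML = 52.59 MU

52.59 MU


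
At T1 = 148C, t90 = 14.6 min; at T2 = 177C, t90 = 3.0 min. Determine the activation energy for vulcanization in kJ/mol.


T1 = 421.15 K, T2 = 450.15 K
1/T1 - 1/T2 = 1.5297e-04
ln(t1/t2) = ln(14.6/3.0) = 1.5824
Ea = 8.314 * 1.5824 / 1.5297e-04 = 86005.2360 J/mol
Ea = 86.01 kJ/mol

86.01 kJ/mol


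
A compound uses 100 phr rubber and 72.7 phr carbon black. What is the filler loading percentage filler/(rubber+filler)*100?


Filler % = filler / (rubber + filler) * 100
= 72.7 / (100 + 72.7) * 100
= 72.7 / 172.7 * 100
= 42.1%

42.1%


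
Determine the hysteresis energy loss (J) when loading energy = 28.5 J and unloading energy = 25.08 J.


Hysteresis loss = loading - unloading
= 28.5 - 25.08
= 3.42 J

3.42 J


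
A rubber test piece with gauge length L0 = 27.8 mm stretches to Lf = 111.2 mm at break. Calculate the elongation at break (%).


Elongation = (Lf - L0) / L0 * 100
= (111.2 - 27.8) / 27.8 * 100
= 83.4 / 27.8 * 100
= 300.0%

300.0%


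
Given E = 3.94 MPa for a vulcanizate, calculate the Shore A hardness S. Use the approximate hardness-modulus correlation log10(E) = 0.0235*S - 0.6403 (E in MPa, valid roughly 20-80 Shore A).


log10(E) = 0.0235*S - 0.6403  =>  S = (log10(E) + 0.6403) / 0.0235
log10(3.94) = 0.595496
S = (0.595496 + 0.6403) / 0.0235 = 1.235796 / 0.0235
S = 52.6

Shore A = 52.6


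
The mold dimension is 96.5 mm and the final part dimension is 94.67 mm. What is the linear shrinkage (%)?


Shrinkage = (mold - part) / mold * 100
= (96.5 - 94.67) / 96.5 * 100
= 1.83 / 96.5 * 100
= 1.9%

1.9%


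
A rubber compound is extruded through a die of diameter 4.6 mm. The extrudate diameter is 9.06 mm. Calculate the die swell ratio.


Die swell ratio = D_extrudate / D_die
= 9.06 / 4.6
= 1.97

Die swell = 1.97


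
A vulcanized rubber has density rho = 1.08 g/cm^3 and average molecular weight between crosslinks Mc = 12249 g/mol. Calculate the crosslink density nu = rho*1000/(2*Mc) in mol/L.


nu = rho * 1000 / (2 * Mc)
nu = 1.08 * 1000 / (2 * 12249)
nu = 1080.0 / 24498
nu = 0.0441 mol/L

0.0441 mol/L


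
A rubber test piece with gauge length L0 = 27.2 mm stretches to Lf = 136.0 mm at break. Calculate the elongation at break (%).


Elongation = (Lf - L0) / L0 * 100
= (136.0 - 27.2) / 27.2 * 100
= 108.8 / 27.2 * 100
= 400.0%

400.0%


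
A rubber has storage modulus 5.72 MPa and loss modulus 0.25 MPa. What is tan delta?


tan delta = E'' / E'
= 0.25 / 5.72
= 0.0437

tan delta = 0.0437


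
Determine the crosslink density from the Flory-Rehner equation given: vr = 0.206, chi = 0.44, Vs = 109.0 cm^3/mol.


ln(1 - vr) = ln(1 - 0.206) = -0.2307
Numerator = -((-0.2307) + 0.206 + 0.44 * 0.206^2) = 0.0060
Denominator = 109.0 * (0.206^(1/3) - 0.206/2) = 53.1478
nu = 0.0060 / 53.1478 = 1.1289e-04 mol/cm^3

1.1289e-04 mol/cm^3


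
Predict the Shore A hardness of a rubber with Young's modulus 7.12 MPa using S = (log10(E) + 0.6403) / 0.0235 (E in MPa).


log10(E) = 0.0235*S - 0.6403  =>  S = (log10(E) + 0.6403) / 0.0235
log10(7.12) = 0.852480
S = (0.852480 + 0.6403) / 0.0235 = 1.492780 / 0.0235
S = 63.5

Shore A = 63.5


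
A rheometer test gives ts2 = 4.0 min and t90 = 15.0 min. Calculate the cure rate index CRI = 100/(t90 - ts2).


CRI = 100 / (t90 - ts2)
= 100 / (15.0 - 4.0)
= 100 / 11.0
= 9.09 min^-1

9.09 min^-1


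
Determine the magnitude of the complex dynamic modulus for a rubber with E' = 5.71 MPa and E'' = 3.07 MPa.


|E*| = sqrt(E'^2 + E''^2)
= sqrt(5.71^2 + 3.07^2)
= sqrt(32.6041 + 9.4249)
= 6.483 MPa

6.483 MPa


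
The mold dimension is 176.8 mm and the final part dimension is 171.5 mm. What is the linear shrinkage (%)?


Shrinkage = (mold - part) / mold * 100
= (176.8 - 171.5) / 176.8 * 100
= 5.3 / 176.8 * 100
= 3.0%

3.0%


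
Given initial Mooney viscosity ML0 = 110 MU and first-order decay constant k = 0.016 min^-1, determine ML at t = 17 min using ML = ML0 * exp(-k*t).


ML = ML0 * exp(-k * t)
ML = 110 * exp(-0.016 * 17)
ML = 110 * 0.7619
ML = 83.8 MU

83.8 MU


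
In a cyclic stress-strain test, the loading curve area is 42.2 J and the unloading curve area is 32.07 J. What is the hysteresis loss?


Hysteresis loss = loading - unloading
= 42.2 - 32.07
= 10.13 J

10.13 J


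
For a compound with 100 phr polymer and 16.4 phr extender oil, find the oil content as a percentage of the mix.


Oil % = oil / (100 + oil) * 100
= 16.4 / (100 + 16.4) * 100
= 16.4 / 116.4 * 100
= 14.09%

14.09%


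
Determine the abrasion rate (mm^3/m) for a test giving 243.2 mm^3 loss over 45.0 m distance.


Rate = volume_loss / distance
= 243.2 / 45.0
= 5.404 mm^3/m

5.404 mm^3/m


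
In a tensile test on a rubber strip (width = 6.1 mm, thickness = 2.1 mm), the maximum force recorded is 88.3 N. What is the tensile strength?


Area = width * thickness = 6.1 * 2.1 = 12.81 mm^2
TS = force / area = 88.3 / 12.81 = 6.89 MPa

6.89 MPa


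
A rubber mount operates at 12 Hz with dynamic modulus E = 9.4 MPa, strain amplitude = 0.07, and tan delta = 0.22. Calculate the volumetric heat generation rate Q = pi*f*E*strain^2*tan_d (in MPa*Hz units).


Q = pi * f * E * strain^2 * tan_d
= pi * 12 * 9.4 * 0.07^2 * 0.22
= pi * 12 * 9.4 * 0.0049 * 0.22
= 0.3820

Q = 0.3820


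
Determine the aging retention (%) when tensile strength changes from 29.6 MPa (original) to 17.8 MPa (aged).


Retention = aged / original * 100
= 17.8 / 29.6 * 100
= 60.1%

60.1%


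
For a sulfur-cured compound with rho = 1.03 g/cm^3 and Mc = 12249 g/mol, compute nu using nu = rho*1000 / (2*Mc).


nu = rho * 1000 / (2 * Mc)
nu = 1.03 * 1000 / (2 * 12249)
nu = 1030.0 / 24498
nu = 0.0420 mol/L

0.0420 mol/L
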